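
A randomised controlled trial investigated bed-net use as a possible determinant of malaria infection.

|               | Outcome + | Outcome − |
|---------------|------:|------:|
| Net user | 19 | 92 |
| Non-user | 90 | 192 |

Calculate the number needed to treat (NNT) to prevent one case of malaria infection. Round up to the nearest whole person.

7

Risk in treated group = 19/111 = 0.17117; risk in control = 90/282 = 0.31915.
Absolute risk reduction = 0.31915 − 0.17117 = 0.14798
NNT = 1 / ARR = 1 / 0.14798 = 6.758 → round up → 7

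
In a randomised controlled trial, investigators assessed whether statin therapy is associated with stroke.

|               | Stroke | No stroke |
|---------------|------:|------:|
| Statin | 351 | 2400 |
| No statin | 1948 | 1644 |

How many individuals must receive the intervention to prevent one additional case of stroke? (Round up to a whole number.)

3

Risk in treated group = 351/2751 = 0.12759; risk in control = 1948/3592 = 0.54232.
Absolute risk reduction = 0.54232 − 0.12759 = 0.41473
NNT = 1 / ARR = 1 / 0.41473 = 2.411 → round up → 3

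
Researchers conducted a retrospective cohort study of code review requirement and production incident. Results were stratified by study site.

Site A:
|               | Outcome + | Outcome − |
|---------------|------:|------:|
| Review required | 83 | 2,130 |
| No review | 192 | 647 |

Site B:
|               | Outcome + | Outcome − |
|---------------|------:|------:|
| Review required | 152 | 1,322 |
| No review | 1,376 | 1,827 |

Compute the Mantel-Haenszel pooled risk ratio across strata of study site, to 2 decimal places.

RR_MH = Σ(aᵢ·n₀ᵢ/nᵢ) / Σ(cᵢ·n₁ᵢ/nᵢ), with n₁ᵢ = aᵢ+bᵢ (exposed), n₀ᵢ = cᵢ+dᵢ (unexposed), nᵢ = n₁ᵢ+n₀ᵢ.
Stratum 1 (Site A): n₁ = 2213, n₀ = 839, n = 3052; a·n₀/n = 83·839/3052 = 22.8168; c·n₁/n = 192·2213/3052 = 139.2189
Stratum 2 (Site B): n₁ = 1474, n₀ = 3203, n = 4677; a·n₀/n = 152·3203/4677 = 104.0958; c·n₁/n = 1376·1474/4677 = 433.6592
RR_MH = (22.8168 + 104.0958) / (139.2189 + 433.6592) = 126.9126 / 572.8781 = 0.22154

0.22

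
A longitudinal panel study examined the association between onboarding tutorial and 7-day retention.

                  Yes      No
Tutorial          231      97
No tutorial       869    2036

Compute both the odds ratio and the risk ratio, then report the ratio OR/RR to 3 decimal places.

2.370

Cells: a = 231, b = 97, c = 869, d = 2036.
OR = (231·2036)/(97·869) = 470316/84293 = 5.57954
Risk in exposed = 231/328 = 0.70427; risk in unexposed = 869/2905 = 0.29914; RR = 2.35431
OR/RR = 5.57954 / 2.35431 = 2.36992
The outcome is not rare, so the OR lies further from 1 than the RR.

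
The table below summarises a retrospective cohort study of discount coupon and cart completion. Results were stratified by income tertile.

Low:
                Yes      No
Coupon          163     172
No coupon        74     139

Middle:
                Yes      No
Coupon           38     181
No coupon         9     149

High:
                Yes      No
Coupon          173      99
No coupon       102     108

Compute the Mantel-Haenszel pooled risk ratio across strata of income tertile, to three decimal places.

RR_MH = Σ(aᵢ·n₀ᵢ/nᵢ) / Σ(cᵢ·n₁ᵢ/nᵢ), with n₁ᵢ = aᵢ+bᵢ (exposed), n₀ᵢ = cᵢ+dᵢ (unexposed), nᵢ = n₁ᵢ+n₀ᵢ.
Stratum 1 (Low): n₁ = 335, n₀ = 213, n = 548; a·n₀/n = 163·213/548 = 63.3558; c·n₁/n = 74·335/548 = 45.2372
Stratum 2 (Middle): n₁ = 219, n₀ = 158, n = 377; a·n₀/n = 38·158/377 = 15.9257; c·n₁/n = 9·219/377 = 5.2281
Stratum 3 (High): n₁ = 272, n₀ = 210, n = 482; a·n₀/n = 173·210/482 = 75.3734; c·n₁/n = 102·272/482 = 57.5602
RR_MH = (63.3558 + 15.9257 + 75.3734) / (45.2372 + 5.2281 + 57.5602) = 154.6550 / 108.0255 = 1.43165

1.432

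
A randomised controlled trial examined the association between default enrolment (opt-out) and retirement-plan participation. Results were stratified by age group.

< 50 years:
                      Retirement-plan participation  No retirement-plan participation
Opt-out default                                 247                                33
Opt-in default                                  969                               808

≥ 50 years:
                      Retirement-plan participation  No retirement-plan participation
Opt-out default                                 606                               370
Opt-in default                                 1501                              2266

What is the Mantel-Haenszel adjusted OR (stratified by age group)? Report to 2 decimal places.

OR_MH = Σ(aᵢdᵢ/nᵢ) / Σ(bᵢcᵢ/nᵢ), where nᵢ is the stratum total.
Stratum 1 (< 50 years): n = 2057; a·d/n = 247·808/2057 = 97.0228; b·c/n = 33·969/2057 = 15.5455
Stratum 2 (≥ 50 years): n = 4743; a·d/n = 606·2266/4743 = 289.5206; b·c/n = 370·1501/4743 = 117.0926
OR_MH = (97.0228 + 289.5206) / (15.5455 + 117.0926) = 386.5434 / 132.6380 = 2.91427

2.91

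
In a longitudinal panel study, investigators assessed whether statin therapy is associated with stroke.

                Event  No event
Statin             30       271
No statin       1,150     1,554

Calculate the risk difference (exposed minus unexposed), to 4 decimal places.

-0.3256

Cells: a = 30, b = 271, c = 1150, d = 1554.
Risk in exposed = 30/301 = 0.099668; risk in unexposed = 1150/2704 = 0.425296.
Risk difference = 0.099668 − 0.425296 = -0.325628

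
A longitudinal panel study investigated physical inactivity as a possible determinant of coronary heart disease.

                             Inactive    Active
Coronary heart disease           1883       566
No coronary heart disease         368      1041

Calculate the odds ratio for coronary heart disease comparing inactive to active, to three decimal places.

Reading the table with exposure as columns: a = 1883 (Inactive, case), b = 368 (Inactive, non-case), c = 566 (Active, case), d = 1041.
OR = (a·d)/(b·c) = (1883 × 1041) / (368 × 566) = 1960203 / 208288 = 9.41102
The odds of coronary heart disease are about 9.41 times as high in the inactive group.

9.411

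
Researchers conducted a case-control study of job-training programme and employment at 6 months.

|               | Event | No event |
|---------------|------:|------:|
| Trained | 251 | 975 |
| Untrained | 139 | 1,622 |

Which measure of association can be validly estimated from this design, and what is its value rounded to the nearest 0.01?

Cells: a = 251, b = 975, c = 139, d = 1622.
This is a case-control study: participants were sampled on outcome status, so risks in the source population cannot be estimated directly — relative risk is not valid here. The odds ratio is the appropriate measure.
OR = (a·d)/(b·c) = (251 × 1622) / (975 × 139) = 407122 / 135525 = 3.00404

3.00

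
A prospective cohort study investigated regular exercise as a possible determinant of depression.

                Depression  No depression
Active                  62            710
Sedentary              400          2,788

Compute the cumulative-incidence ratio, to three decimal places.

0.640

Cells: a = 62, b = 710, c = 400, d = 2788.
Risk in exposed = 62/772 = 0.08031; risk in unexposed = 400/3188 = 0.12547.
RR = 0.08031 / 0.12547 = 0.64008
The risk is 36% lower among the exposed than among the unexposed.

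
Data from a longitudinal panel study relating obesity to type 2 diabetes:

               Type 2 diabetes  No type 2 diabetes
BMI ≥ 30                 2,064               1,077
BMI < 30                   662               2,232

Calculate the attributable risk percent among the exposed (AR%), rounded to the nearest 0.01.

Cells: a = 2064, b = 1077, c = 662, d = 2232.
Risk in exposed = 2064/3141 = 0.65712; risk in unexposed = 662/2894 = 0.22875.
RR = 0.65712/0.22875 = 2.87265
AR% = (RR − 1)/RR × 100 = (2.87265 − 1)/2.87265 × 100 = 65.1889%

65.19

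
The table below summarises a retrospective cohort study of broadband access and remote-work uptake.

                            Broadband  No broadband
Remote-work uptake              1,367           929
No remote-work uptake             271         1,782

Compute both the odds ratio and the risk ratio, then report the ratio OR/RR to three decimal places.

Reading the table with exposure as columns: a = 1367 (Broadband, case), b = 271 (Broadband, non-case), c = 929 (No broadband, case), d = 1782.
OR = (1367·1782)/(271·929) = 2435994/251759 = 9.67590
Risk in exposed = 1367/1638 = 0.83455; risk in unexposed = 929/2711 = 0.34268; RR = 2.43539
OR/RR = 9.67590 / 2.43539 = 3.97304
The outcome is not rare, so the OR lies further from 1 than the RR.

3.973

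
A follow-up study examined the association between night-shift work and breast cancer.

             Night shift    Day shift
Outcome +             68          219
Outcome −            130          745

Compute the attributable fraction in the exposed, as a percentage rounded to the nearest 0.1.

33.9

Reading the table with exposure as columns: a = 68 (Night shift, case), b = 130 (Night shift, non-case), c = 219 (Day shift, case), d = 745.
Risk in exposed = 68/198 = 0.34343; risk in unexposed = 219/964 = 0.22718.
RR = 0.34343/0.22718 = 1.51174
AR% = (RR − 1)/RR × 100 = (1.51174 − 1)/1.51174 × 100 = 33.8510%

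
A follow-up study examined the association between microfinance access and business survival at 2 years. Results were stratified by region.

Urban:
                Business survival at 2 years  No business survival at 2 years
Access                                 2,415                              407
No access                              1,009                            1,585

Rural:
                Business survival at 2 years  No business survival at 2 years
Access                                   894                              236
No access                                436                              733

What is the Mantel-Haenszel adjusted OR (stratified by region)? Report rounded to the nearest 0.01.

8.23

OR_MH = Σ(aᵢdᵢ/nᵢ) / Σ(bᵢcᵢ/nᵢ), where nᵢ is the stratum total.
Stratum 1 (Urban): n = 5416; a·d/n = 2415·1585/5416 = 706.7531; b·c/n = 407·1009/5416 = 75.8240
Stratum 2 (Rural): n = 2299; a·d/n = 894·733/2299 = 285.0378; b·c/n = 236·436/2299 = 44.7569
OR_MH = (706.7531 + 285.0378) / (75.8240 + 44.7569) = 991.7910 / 120.5809 = 8.22511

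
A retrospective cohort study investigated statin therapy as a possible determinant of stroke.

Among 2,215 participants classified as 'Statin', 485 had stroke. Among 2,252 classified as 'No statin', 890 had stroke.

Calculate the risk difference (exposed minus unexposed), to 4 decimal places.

From the description: a = 485, b = 1730, c = 890, d = 1362.
Risk in exposed = 485/2215 = 0.218962; risk in unexposed = 890/2252 = 0.395204.
Risk difference = 0.218962 − 0.395204 = -0.176243

-0.1762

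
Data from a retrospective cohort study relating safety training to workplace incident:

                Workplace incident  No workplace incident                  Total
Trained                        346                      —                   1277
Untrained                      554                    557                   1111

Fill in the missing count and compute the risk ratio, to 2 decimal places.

The missing cell is in the exposed row: 1277 − 346 = 931.
So a = 346, b = 931, c = 554, d = 557.
RR = [a/(a+b)] / [c/(c+d)] = (346/1277) / (554/1111) = 0.27095/0.49865 = 0.54336

0.54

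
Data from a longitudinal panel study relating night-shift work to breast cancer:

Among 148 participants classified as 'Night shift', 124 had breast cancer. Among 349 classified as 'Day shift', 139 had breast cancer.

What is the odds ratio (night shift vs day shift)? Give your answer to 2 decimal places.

From the description: a = 124, b = 24, c = 139, d = 210.
OR = (a·d)/(b·c) = (124 × 210) / (24 × 139) = 26040 / 3336 = 7.80576
The odds of breast cancer are about 7.81 times as high in the night shift group.

7.81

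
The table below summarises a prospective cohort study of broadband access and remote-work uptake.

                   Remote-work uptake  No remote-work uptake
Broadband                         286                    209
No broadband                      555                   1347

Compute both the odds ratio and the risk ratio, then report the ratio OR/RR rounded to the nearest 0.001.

1.677

Cells: a = 286, b = 209, c = 555, d = 1347.
OR = (286·1347)/(209·555) = 385242/115995 = 3.32119
Risk in exposed = 286/495 = 0.57778; risk in unexposed = 555/1902 = 0.29180; RR = 1.98006
OR/RR = 3.32119 / 1.98006 = 1.67732
The outcome is not rare, so the OR lies further from 1 than the RR.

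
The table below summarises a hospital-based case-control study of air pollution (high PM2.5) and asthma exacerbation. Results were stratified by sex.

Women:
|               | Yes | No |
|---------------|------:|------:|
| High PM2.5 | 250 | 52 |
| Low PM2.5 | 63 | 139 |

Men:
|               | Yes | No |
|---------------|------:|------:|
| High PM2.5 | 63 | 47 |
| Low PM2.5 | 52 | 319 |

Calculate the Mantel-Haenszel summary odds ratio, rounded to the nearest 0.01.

9.56

OR_MH = Σ(aᵢdᵢ/nᵢ) / Σ(bᵢcᵢ/nᵢ), where nᵢ is the stratum total.
Stratum 1 (Women): n = 504; a·d/n = 250·139/504 = 68.9484; b·c/n = 52·63/504 = 6.5000
Stratum 2 (Men): n = 481; a·d/n = 63·319/481 = 41.7817; b·c/n = 47·52/481 = 5.0811
OR_MH = (68.9484 + 41.7817) / (6.5000 + 5.0811) = 110.7301 / 11.5811 = 9.56129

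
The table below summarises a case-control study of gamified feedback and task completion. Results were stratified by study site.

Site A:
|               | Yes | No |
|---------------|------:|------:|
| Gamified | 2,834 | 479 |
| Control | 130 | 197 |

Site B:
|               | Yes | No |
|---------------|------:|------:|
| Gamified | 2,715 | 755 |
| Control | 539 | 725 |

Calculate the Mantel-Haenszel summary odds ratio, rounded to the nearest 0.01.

5.52

OR_MH = Σ(aᵢdᵢ/nᵢ) / Σ(bᵢcᵢ/nᵢ), where nᵢ is the stratum total.
Stratum 1 (Site A): n = 3640; a·d/n = 2834·197/3640 = 153.3786; b·c/n = 479·130/3640 = 17.1071
Stratum 2 (Site B): n = 4734; a·d/n = 2715·725/4734 = 415.7953; b·c/n = 755·539/4734 = 85.9622
OR_MH = (153.3786 + 415.7953) / (17.1071 + 85.9622) = 569.1739 / 103.0693 = 5.52224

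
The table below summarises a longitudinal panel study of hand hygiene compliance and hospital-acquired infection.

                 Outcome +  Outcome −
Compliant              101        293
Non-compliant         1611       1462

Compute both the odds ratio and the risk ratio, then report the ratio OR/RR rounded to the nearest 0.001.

0.640

Cells: a = 101, b = 293, c = 1611, d = 1462.
OR = (101·1462)/(293·1611) = 147662/472023 = 0.31283
Risk in exposed = 101/394 = 0.25635; risk in unexposed = 1611/3073 = 0.52424; RR = 0.48898
OR/RR = 0.31283 / 0.48898 = 0.63975
The outcome is not rare, so the OR lies further from 1 than the RR.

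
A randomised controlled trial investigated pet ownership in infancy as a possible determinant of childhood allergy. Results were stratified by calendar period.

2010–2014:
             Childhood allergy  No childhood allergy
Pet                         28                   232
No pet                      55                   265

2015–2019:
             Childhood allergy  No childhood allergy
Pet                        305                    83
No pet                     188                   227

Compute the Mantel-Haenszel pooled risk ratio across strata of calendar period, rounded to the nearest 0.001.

1.499

RR_MH = Σ(aᵢ·n₀ᵢ/nᵢ) / Σ(cᵢ·n₁ᵢ/nᵢ), with n₁ᵢ = aᵢ+bᵢ (exposed), n₀ᵢ = cᵢ+dᵢ (unexposed), nᵢ = n₁ᵢ+n₀ᵢ.
Stratum 1 (2010–2014): n₁ = 260, n₀ = 320, n = 580; a·n₀/n = 28·320/580 = 15.4483; c·n₁/n = 55·260/580 = 24.6552
Stratum 2 (2015–2019): n₁ = 388, n₀ = 415, n = 803; a·n₀/n = 305·415/803 = 157.6276; c·n₁/n = 188·388/803 = 90.8394
RR_MH = (15.4483 + 157.6276) / (24.6552 + 90.8394) = 173.0759 / 115.4945 = 1.49856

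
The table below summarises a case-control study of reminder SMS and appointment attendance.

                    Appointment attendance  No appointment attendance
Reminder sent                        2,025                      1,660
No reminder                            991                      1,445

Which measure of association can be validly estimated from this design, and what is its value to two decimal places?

1.78

Cells: a = 2025, b = 1660, c = 991, d = 1445.
This is a case-control study: participants were sampled on outcome status, so risks in the source population cannot be estimated directly — relative risk is not valid here. The odds ratio is the appropriate measure.
OR = (a·d)/(b·c) = (2025 × 1445) / (1660 × 991) = 2926125 / 1645060 = 1.77873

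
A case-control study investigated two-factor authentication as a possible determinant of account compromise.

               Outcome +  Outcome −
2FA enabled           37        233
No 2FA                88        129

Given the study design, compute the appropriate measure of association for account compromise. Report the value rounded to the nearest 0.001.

Cells: a = 37, b = 233, c = 88, d = 129.
This is a case-control study: participants were sampled on outcome status, so risks in the source population cannot be estimated directly — relative risk is not valid here. The odds ratio is the appropriate measure.
OR = (a·d)/(b·c) = (37 × 129) / (233 × 88) = 4773 / 20504 = 0.23278

0.233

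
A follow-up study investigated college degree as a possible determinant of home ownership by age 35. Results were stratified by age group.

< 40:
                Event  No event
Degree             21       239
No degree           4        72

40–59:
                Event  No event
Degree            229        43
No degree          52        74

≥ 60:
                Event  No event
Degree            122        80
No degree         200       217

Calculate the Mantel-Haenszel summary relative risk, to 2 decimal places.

1.53

RR_MH = Σ(aᵢ·n₀ᵢ/nᵢ) / Σ(cᵢ·n₁ᵢ/nᵢ), with n₁ᵢ = aᵢ+bᵢ (exposed), n₀ᵢ = cᵢ+dᵢ (unexposed), nᵢ = n₁ᵢ+n₀ᵢ.
Stratum 1 (< 40): n₁ = 260, n₀ = 76, n = 336; a·n₀/n = 21·76/336 = 4.7500; c·n₁/n = 4·260/336 = 3.0952
Stratum 2 (40–59): n₁ = 272, n₀ = 126, n = 398; a·n₀/n = 229·126/398 = 72.4975; c·n₁/n = 52·272/398 = 35.5377
Stratum 3 (≥ 60): n₁ = 202, n₀ = 417, n = 619; a·n₀/n = 122·417/619 = 82.1874; c·n₁/n = 200·202/619 = 65.2666
RR_MH = (4.7500 + 72.4975 + 82.1874) / (3.0952 + 35.5377 + 65.2666) = 159.4349 / 103.8995 = 1.53451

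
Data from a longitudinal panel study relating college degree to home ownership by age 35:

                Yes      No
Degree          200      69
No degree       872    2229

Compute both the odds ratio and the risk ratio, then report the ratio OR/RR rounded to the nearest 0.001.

Cells: a = 200, b = 69, c = 872, d = 2229.
OR = (200·2229)/(69·872) = 445800/60168 = 7.40925
Risk in exposed = 200/269 = 0.74349; risk in unexposed = 872/3101 = 0.28120; RR = 2.64401
OR/RR = 7.40925 / 2.64401 = 2.80228
The outcome is not rare, so the OR lies further from 1 than the RR.

2.802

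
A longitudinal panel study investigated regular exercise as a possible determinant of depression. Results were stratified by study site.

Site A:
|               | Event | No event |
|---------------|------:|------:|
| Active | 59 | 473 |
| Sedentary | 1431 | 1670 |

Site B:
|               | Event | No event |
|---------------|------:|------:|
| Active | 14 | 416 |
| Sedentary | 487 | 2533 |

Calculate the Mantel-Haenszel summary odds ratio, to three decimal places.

0.153

OR_MH = Σ(aᵢdᵢ/nᵢ) / Σ(bᵢcᵢ/nᵢ), where nᵢ is the stratum total.
Stratum 1 (Site A): n = 3633; a·d/n = 59·1670/3633 = 27.1208; b·c/n = 473·1431/3633 = 186.3097
Stratum 2 (Site B): n = 3450; a·d/n = 14·2533/3450 = 10.2788; b·c/n = 416·487/3450 = 58.7223
OR_MH = (27.1208 + 10.2788) / (186.3097 + 58.7223) = 37.3997 / 245.0320 = 0.15263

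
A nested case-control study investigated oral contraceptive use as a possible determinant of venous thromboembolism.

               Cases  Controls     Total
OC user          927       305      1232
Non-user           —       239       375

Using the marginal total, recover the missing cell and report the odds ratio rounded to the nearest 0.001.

5.341

The missing cell is in the unexposed row: 375 − 239 = 136.
So a = 927, b = 305, c = 136, d = 239.
OR = (a·d)/(b·c) = (927 × 239) / (305 × 136) = 221553 / 41480 = 5.34120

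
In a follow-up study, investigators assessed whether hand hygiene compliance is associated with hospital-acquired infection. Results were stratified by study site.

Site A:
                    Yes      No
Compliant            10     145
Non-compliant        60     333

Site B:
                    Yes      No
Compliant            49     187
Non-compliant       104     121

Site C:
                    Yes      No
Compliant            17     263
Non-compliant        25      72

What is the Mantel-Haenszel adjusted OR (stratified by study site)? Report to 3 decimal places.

OR_MH = Σ(aᵢdᵢ/nᵢ) / Σ(bᵢcᵢ/nᵢ), where nᵢ is the stratum total.
Stratum 1 (Site A): n = 548; a·d/n = 10·333/548 = 6.0766; b·c/n = 145·60/548 = 15.8759
Stratum 2 (Site B): n = 461; a·d/n = 49·121/461 = 12.8612; b·c/n = 187·104/461 = 42.1866
Stratum 3 (Site C): n = 377; a·d/n = 17·72/377 = 3.2467; b·c/n = 263·25/377 = 17.4403
OR_MH = (6.0766 + 12.8612 + 3.2467) / (15.8759 + 42.1866 + 17.4403) = 22.1845 / 75.5028 = 0.29382

0.294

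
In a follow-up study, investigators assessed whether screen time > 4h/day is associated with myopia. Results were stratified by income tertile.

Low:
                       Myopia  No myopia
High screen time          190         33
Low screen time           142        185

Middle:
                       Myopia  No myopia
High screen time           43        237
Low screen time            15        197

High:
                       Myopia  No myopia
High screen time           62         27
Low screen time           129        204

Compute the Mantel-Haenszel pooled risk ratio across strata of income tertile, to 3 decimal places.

RR_MH = Σ(aᵢ·n₀ᵢ/nᵢ) / Σ(cᵢ·n₁ᵢ/nᵢ), with n₁ᵢ = aᵢ+bᵢ (exposed), n₀ᵢ = cᵢ+dᵢ (unexposed), nᵢ = n₁ᵢ+n₀ᵢ.
Stratum 1 (Low): n₁ = 223, n₀ = 327, n = 550; a·n₀/n = 190·327/550 = 112.9636; c·n₁/n = 142·223/550 = 57.5745
Stratum 2 (Middle): n₁ = 280, n₀ = 212, n = 492; a·n₀/n = 43·212/492 = 18.5285; c·n₁/n = 15·280/492 = 8.5366
Stratum 3 (High): n₁ = 89, n₀ = 333, n = 422; a·n₀/n = 62·333/422 = 48.9242; c·n₁/n = 129·89/422 = 27.2062
RR_MH = (112.9636 + 18.5285 + 48.9242) / (57.5745 + 8.5366 + 27.2062) = 180.4163 / 93.3173 = 1.93336

1.933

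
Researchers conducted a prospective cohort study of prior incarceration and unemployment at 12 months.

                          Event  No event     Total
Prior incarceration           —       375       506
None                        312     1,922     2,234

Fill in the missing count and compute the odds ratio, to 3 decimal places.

The missing cell is in the exposed row: 506 − 375 = 131.
So a = 131, b = 375, c = 312, d = 1922.
OR = (a·d)/(b·c) = (131 × 1922) / (375 × 312) = 251782 / 117000 = 2.15198

2.152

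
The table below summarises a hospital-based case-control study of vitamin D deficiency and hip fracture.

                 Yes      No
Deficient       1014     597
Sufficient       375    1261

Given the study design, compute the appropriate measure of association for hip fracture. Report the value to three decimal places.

5.711

Cells: a = 1014, b = 597, c = 375, d = 1261.
This is a hospital-based case-control study: participants were sampled on outcome status, so risks in the source population cannot be estimated directly — relative risk is not valid here. The odds ratio is the appropriate measure.
OR = (a·d)/(b·c) = (1014 × 1261) / (597 × 375) = 1278654 / 223875 = 5.71146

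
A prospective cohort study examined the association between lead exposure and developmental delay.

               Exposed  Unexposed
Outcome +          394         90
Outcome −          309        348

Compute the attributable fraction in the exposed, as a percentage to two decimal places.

Reading the table with exposure as columns: a = 394 (Exposed, case), b = 309 (Exposed, non-case), c = 90 (Unexposed, case), d = 348.
Risk in exposed = 394/703 = 0.56046; risk in unexposed = 90/438 = 0.20548.
RR = 0.56046/0.20548 = 2.72755
AR% = (RR − 1)/RR × 100 = (2.72755 − 1)/2.72755 × 100 = 63.3370%

63.34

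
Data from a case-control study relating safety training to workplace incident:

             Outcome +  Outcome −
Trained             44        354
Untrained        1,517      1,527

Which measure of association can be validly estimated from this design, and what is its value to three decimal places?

0.125

Cells: a = 44, b = 354, c = 1517, d = 1527.
This is a case-control study: participants were sampled on outcome status, so risks in the source population cannot be estimated directly — relative risk is not valid here. The odds ratio is the appropriate measure.
OR = (a·d)/(b·c) = (44 × 1527) / (354 × 1517) = 67188 / 537018 = 0.12511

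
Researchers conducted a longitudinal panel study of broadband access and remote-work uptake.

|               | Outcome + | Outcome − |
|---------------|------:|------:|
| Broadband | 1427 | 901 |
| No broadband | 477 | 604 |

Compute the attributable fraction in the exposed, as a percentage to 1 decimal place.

28.0

Cells: a = 1427, b = 901, c = 477, d = 604.
Risk in exposed = 1427/2328 = 0.61297; risk in unexposed = 477/1081 = 0.44126.
RR = 0.61297/0.44126 = 1.38915
AR% = (RR − 1)/RR × 100 = (1.38915 − 1)/1.38915 × 100 = 28.0134%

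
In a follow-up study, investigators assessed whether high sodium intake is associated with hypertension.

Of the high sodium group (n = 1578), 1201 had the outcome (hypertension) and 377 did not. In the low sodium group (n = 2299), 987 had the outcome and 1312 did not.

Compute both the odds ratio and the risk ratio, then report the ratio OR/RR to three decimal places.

2.389

From the description: a = 1201, b = 377, c = 987, d = 1312.
OR = (1201·1312)/(377·987) = 1575712/372099 = 4.23466
Risk in exposed = 1201/1578 = 0.76109; risk in unexposed = 987/2299 = 0.42932; RR = 1.77279
OR/RR = 4.23466 / 1.77279 = 2.38869
The outcome is not rare, so the OR lies further from 1 than the RR.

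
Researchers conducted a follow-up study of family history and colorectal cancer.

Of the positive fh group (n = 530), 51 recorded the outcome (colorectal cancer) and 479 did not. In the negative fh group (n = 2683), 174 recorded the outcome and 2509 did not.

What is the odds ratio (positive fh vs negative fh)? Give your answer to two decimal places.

From the description: a = 51, b = 479, c = 174, d = 2509.
OR = (a·d)/(b·c) = (51 × 2509) / (479 × 174) = 127959 / 83346 = 1.53527
The odds of colorectal cancer are about 1.54 times as high in the positive fh group.

1.54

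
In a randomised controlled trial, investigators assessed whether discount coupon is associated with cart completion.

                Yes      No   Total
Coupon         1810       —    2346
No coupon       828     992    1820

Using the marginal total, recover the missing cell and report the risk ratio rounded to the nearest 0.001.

1.696

The missing cell is in the exposed row: 2346 − 1810 = 536.
So a = 1810, b = 536, c = 828, d = 992.
RR = [a/(a+b)] / [c/(c+d)] = (1810/2346) / (828/1820) = 0.77153/0.45495 = 1.69587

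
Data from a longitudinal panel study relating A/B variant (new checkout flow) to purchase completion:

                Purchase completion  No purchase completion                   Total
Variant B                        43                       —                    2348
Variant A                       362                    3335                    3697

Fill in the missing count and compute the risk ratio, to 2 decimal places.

The missing cell is in the exposed row: 2348 − 43 = 2305.
So a = 43, b = 2305, c = 362, d = 3335.
RR = [a/(a+b)] / [c/(c+d)] = (43/2348) / (362/3697) = 0.01831/0.09792 = 0.18703

0.19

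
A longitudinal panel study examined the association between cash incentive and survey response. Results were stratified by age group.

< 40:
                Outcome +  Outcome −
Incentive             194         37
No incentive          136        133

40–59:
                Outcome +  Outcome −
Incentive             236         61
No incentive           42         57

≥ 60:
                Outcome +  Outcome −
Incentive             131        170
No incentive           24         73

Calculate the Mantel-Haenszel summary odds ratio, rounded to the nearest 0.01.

4.09

OR_MH = Σ(aᵢdᵢ/nᵢ) / Σ(bᵢcᵢ/nᵢ), where nᵢ is the stratum total.
Stratum 1 (< 40): n = 500; a·d/n = 194·133/500 = 51.6040; b·c/n = 37·136/500 = 10.0640
Stratum 2 (40–59): n = 396; a·d/n = 236·57/396 = 33.9697; b·c/n = 61·42/396 = 6.4697
Stratum 3 (≥ 60): n = 398; a·d/n = 131·73/398 = 24.0276; b·c/n = 170·24/398 = 10.2513
OR_MH = (51.6040 + 33.9697 + 24.0276) / (10.0640 + 6.4697 + 10.2513) = 109.6013 / 26.7850 = 4.09190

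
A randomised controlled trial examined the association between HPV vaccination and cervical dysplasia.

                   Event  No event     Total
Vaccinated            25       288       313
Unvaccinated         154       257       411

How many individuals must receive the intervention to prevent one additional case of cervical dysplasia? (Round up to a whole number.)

Risk in treated group = 25/313 = 0.07987; risk in control = 154/411 = 0.37470.
Absolute risk reduction = 0.37470 − 0.07987 = 0.29482
NNT = 1 / ARR = 1 / 0.29482 = 3.392 → round up → 4

4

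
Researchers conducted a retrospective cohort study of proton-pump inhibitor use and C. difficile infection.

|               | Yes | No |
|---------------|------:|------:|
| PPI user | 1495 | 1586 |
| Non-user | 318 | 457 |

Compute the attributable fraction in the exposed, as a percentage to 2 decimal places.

15.44

Cells: a = 1495, b = 1586, c = 318, d = 457.
Risk in exposed = 1495/3081 = 0.48523; risk in unexposed = 318/775 = 0.41032.
RR = 0.48523/0.41032 = 1.18256
AR% = (RR − 1)/RR × 100 = (1.18256 − 1)/1.18256 × 100 = 15.4379%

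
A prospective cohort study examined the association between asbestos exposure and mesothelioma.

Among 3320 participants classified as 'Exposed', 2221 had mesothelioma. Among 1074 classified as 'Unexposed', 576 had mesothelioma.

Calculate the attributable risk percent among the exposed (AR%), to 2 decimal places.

19.83

From the description: a = 2221, b = 1099, c = 576, d = 498.
Risk in exposed = 2221/3320 = 0.66898; risk in unexposed = 576/1074 = 0.53631.
RR = 0.66898/0.53631 = 1.24736
AR% = (RR − 1)/RR × 100 = (1.24736 − 1)/1.24736 × 100 = 19.8308%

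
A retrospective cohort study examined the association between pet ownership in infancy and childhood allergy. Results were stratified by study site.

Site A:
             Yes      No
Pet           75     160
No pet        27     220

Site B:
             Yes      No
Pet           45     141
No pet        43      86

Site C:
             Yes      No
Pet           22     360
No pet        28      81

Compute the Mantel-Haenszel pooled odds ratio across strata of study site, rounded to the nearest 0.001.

OR_MH = Σ(aᵢdᵢ/nᵢ) / Σ(bᵢcᵢ/nᵢ), where nᵢ is the stratum total.
Stratum 1 (Site A): n = 482; a·d/n = 75·220/482 = 34.2324; b·c/n = 160·27/482 = 8.9627
Stratum 2 (Site B): n = 315; a·d/n = 45·86/315 = 12.2857; b·c/n = 141·43/315 = 19.2476
Stratum 3 (Site C): n = 491; a·d/n = 22·81/491 = 3.6293; b·c/n = 360·28/491 = 20.5295
OR_MH = (34.2324 + 12.2857 + 3.6293) / (8.9627 + 19.2476 + 20.5295) = 50.1474 / 48.7398 = 1.02888

1.029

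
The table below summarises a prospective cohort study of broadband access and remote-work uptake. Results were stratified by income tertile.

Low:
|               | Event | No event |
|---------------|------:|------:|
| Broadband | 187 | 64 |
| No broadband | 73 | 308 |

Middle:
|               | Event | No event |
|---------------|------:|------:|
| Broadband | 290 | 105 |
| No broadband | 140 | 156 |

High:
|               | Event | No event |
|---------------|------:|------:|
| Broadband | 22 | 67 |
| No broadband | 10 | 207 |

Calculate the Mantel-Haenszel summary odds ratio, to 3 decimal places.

5.558

OR_MH = Σ(aᵢdᵢ/nᵢ) / Σ(bᵢcᵢ/nᵢ), where nᵢ is the stratum total.
Stratum 1 (Low): n = 632; a·d/n = 187·308/632 = 91.1329; b·c/n = 64·73/632 = 7.3924
Stratum 2 (Middle): n = 691; a·d/n = 290·156/691 = 65.4703; b·c/n = 105·140/691 = 21.2735
Stratum 3 (High): n = 306; a·d/n = 22·207/306 = 14.8824; b·c/n = 67·10/306 = 2.1895
OR_MH = (91.1329 + 65.4703 + 14.8824) / (7.3924 + 21.2735 + 2.1895) = 171.4856 / 30.8555 = 5.55771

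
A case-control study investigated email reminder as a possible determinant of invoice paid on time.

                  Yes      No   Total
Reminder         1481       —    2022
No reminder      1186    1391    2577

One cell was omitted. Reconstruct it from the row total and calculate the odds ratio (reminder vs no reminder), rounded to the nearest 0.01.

3.21

The missing cell is in the exposed row: 2022 − 1481 = 541.
So a = 1481, b = 541, c = 1186, d = 1391.
OR = (a·d)/(b·c) = (1481 × 1391) / (541 × 1186) = 2060071 / 641626 = 3.21070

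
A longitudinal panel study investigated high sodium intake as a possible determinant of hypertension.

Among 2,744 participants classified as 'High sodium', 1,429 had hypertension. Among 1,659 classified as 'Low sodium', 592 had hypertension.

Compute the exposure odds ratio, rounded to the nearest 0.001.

1.959

From the description: a = 1429, b = 1315, c = 592, d = 1067.
OR = (a·d)/(b·c) = (1429 × 1067) / (1315 × 592) = 1524743 / 778480 = 1.95862
The odds of hypertension are about 1.96 times as high in the high sodium group.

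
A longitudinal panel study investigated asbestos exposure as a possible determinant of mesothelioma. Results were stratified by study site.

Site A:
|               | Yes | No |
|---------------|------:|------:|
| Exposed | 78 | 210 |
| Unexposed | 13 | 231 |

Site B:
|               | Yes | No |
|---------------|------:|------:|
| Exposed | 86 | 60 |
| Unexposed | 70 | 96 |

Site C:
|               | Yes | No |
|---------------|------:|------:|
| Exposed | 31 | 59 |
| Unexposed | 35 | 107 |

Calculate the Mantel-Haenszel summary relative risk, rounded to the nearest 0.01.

1.88

RR_MH = Σ(aᵢ·n₀ᵢ/nᵢ) / Σ(cᵢ·n₁ᵢ/nᵢ), with n₁ᵢ = aᵢ+bᵢ (exposed), n₀ᵢ = cᵢ+dᵢ (unexposed), nᵢ = n₁ᵢ+n₀ᵢ.
Stratum 1 (Site A): n₁ = 288, n₀ = 244, n = 532; a·n₀/n = 78·244/532 = 35.7744; c·n₁/n = 13·288/532 = 7.0376
Stratum 2 (Site B): n₁ = 146, n₀ = 166, n = 312; a·n₀/n = 86·166/312 = 45.7564; c·n₁/n = 70·146/312 = 32.7564
Stratum 3 (Site C): n₁ = 90, n₀ = 142, n = 232; a·n₀/n = 31·142/232 = 18.9741; c·n₁/n = 35·90/232 = 13.5776
RR_MH = (35.7744 + 45.7564 + 18.9741) / (7.0376 + 32.7564 + 13.5776) = 100.5050 / 53.3716 = 1.88312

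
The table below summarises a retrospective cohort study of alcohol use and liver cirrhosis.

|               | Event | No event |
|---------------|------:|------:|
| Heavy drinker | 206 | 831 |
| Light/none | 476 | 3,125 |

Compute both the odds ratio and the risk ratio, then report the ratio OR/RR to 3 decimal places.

Cells: a = 206, b = 831, c = 476, d = 3125.
OR = (206·3125)/(831·476) = 643750/395556 = 1.62746
Risk in exposed = 206/1037 = 0.19865; risk in unexposed = 476/3601 = 0.13219; RR = 1.50281
OR/RR = 1.62746 / 1.50281 = 1.08294
The outcome is not rare, so the OR lies further from 1 than the RR.

1.083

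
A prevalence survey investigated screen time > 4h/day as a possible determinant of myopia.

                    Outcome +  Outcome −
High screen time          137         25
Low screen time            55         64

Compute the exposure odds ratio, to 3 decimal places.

6.377

Cells: a = 137, b = 25, c = 55, d = 64.
OR = (a·d)/(b·c) = (137 × 64) / (25 × 55) = 8768 / 1375 = 6.37673
The odds of myopia are about 6.38 times as high in the high screen time group.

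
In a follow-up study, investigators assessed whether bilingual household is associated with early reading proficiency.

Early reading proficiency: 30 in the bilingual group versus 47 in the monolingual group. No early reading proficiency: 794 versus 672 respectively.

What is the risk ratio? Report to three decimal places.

From the description: a = 30, b = 794, c = 47, d = 672.
Risk in exposed = 30/824 = 0.03641; risk in unexposed = 47/719 = 0.06537.
RR = 0.03641 / 0.06537 = 0.55696
The risk is 44% lower among the exposed than among the unexposed.

0.557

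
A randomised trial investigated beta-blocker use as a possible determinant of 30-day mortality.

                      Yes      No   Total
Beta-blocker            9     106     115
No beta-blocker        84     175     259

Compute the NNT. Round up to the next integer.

Risk in treated group = 9/115 = 0.07826; risk in control = 84/259 = 0.32432.
Absolute risk reduction = 0.32432 − 0.07826 = 0.24606
NNT = 1 / ARR = 1 / 0.24606 = 4.064 → round up → 5

5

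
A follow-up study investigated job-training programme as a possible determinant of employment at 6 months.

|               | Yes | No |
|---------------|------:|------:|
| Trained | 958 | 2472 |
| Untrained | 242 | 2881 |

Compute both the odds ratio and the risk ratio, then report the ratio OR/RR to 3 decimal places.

1.280

Cells: a = 958, b = 2472, c = 242, d = 2881.
OR = (958·2881)/(2472·242) = 2759998/598224 = 4.61365
Risk in exposed = 958/3430 = 0.27930; risk in unexposed = 242/3123 = 0.07749; RR = 3.60436
OR/RR = 4.61365 / 3.60436 = 1.28002
The outcome is not rare, so the OR lies further from 1 than the RR.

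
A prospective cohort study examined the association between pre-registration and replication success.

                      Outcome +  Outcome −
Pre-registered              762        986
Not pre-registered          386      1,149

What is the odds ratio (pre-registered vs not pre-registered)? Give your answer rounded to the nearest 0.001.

2.300

Cells: a = 762, b = 986, c = 386, d = 1149.
OR = (a·d)/(b·c) = (762 × 1149) / (986 × 386) = 875538 / 380596 = 2.30044
The odds of replication success are about 2.30 times as high in the pre-registered group.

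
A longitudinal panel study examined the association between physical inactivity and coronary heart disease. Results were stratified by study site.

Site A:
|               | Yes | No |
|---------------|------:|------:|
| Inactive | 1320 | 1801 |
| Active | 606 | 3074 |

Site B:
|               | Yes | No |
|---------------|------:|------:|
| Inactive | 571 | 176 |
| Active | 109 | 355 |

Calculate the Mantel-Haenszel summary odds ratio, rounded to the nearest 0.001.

4.333

OR_MH = Σ(aᵢdᵢ/nᵢ) / Σ(bᵢcᵢ/nᵢ), where nᵢ is the stratum total.
Stratum 1 (Site A): n = 6801; a·d/n = 1320·3074/6801 = 596.6299; b·c/n = 1801·606/6801 = 160.4773
Stratum 2 (Site B): n = 1211; a·d/n = 571·355/1211 = 167.3865; b·c/n = 176·109/1211 = 15.8415
OR_MH = (596.6299 + 167.3865) / (160.4773 + 15.8415) = 764.0164 / 176.3187 = 4.33315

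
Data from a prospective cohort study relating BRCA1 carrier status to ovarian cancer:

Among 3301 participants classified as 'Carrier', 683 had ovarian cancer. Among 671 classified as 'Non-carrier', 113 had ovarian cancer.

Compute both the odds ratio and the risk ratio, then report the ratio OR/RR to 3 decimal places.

1.049

From the description: a = 683, b = 2618, c = 113, d = 558.
OR = (683·558)/(2618·113) = 381114/295834 = 1.28827
Risk in exposed = 683/3301 = 0.20691; risk in unexposed = 113/671 = 0.16841; RR = 1.22862
OR/RR = 1.28827 / 1.22862 = 1.04855
The outcome is not rare, so the OR lies further from 1 than the RR.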